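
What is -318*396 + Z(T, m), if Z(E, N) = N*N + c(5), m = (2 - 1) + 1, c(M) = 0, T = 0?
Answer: -125924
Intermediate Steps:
m = 2 (m = 1 + 1 = 2)
Z(E, N) = N**2 (Z(E, N) = N*N + 0 = N**2 + 0 = N**2)
-318*396 + Z(T, m) = -318*396 + 2**2 = -125928 + 4 = -125924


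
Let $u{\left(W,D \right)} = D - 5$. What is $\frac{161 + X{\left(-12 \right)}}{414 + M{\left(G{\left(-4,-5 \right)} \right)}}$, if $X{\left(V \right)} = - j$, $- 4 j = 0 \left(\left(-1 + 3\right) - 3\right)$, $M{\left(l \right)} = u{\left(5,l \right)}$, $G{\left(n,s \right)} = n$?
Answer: $\frac{161}{405} \approx 0.39753$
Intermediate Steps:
$u{\left(W,D \right)} = -5 + D$
$M{\left(l \right)} = -5 + l$
$j = 0$ ($j = - \frac{0 \left(\left(-1 + 3\right) - 3\right)}{4} = - \frac{0 \left(2 - 3\right)}{4} = - \frac{0 \left(-1\right)}{4} = \left(- \frac{1}{4}\right) 0 = 0$)
$X{\left(V \right)} = 0$ ($X{\left(V \right)} = \left(-1\right) 0 = 0$)
$\frac{161 + X{\left(-12 \right)}}{414 + M{\left(G{\left(-4,-5 \right)} \right)}} = \frac{161 + 0}{414 - 9} = \frac{161}{414 - 9} = \frac{161}{405}$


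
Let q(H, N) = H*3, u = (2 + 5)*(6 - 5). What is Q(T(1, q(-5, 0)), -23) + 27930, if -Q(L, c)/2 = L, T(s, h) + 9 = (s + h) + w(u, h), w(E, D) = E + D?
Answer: 27992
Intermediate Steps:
u = 7 (u = 7*1 = 7)
w(E, D) = D + E
q(H, N) = 3*H
T(s, h) = -2 + s + 2*h (T(s, h) = -9 + ((s + h) + (h + 7)) = -9 + ((h + s) + (7 + h)) = -9 + (7 + s + 2*h) = -2 + s + 2*h)
Q(L, c) = -2*L
Q(T(1, q(-5, 0)), -23) + 27930 = -2*(-2 + 1 + 2*(3*(-5))) + 27930 = -2*(-2 + 1 + 2*(-15)) + 27930 = -2*(-2 + 1 - 30) + 27930 = -2*(-31) + 27930 = 62 + 27930 = 27992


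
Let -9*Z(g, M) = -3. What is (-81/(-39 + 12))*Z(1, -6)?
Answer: 1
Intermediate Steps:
Z(g, M) = ⅓ (Z(g, M) = -⅑*(-3) = ⅓)
(-81/(-39 + 12))*Z(1, -6) = (-81/(-39 + 12))*(⅓) = (-81/(-27))*(⅓) = -1/27*(-81)*(⅓) = 3*(⅓) = 1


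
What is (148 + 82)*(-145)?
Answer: -33350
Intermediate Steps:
(148 + 82)*(-145) = 230*(-145) = -33350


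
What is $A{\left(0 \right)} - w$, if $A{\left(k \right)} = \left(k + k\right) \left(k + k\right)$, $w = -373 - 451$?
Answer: $824$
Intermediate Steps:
$w = -824$
$A{\left(k \right)} = 4 k^{2}$ ($A{\left(k \right)} = 2 k 2 k = 4 k^{2}$)
$A{\left(0 \right)} - w = 4 \cdot 0^{2} - -824 = 4 \cdot 0 + 824 = 0 + 824 = 824$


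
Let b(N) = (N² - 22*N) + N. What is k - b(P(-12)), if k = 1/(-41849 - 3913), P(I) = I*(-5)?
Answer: -107083081/45762 ≈ -2340.0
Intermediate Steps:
P(I) = -5*I
b(N) = N² - 21*N
k = -1/45762 (k = 1/(-45762) = -1/45762 ≈ -2.1852e-5)
k - b(P(-12)) = -1/45762 - (-5*(-12))*(-21 - 5*(-12)) = -1/45762 - 60*(-21 + 60) = -1/45762 - 60*39 = -1/45762 - 1*2340 = -1/45762 - 2340 = -107083081/45762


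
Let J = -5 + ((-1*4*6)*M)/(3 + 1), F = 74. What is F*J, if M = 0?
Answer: -370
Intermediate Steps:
J = -5 (J = -5 + ((-1*4*6)*0)/(3 + 1) = -5 + (-4*6*0)/4 = -5 + (-24*0)/4 = -5 + (¼)*0 = -5 + 0 = -5)
F*J = 74*(-5) = -370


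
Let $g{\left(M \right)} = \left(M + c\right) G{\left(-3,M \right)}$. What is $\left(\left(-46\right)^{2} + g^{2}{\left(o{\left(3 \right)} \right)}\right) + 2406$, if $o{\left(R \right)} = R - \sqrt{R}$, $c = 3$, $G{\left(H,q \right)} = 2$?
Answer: $4678 - 48 \sqrt{3} \approx 4594.9$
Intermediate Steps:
$g{\left(M \right)} = 6 + 2 M$ ($g{\left(M \right)} = \left(M + 3\right) 2 = \left(3 + M\right) 2 = 6 + 2 M$)
$\left(\left(-46\right)^{2} + g^{2}{\left(o{\left(3 \right)} \right)}\right) + 2406 = \left(\left(-46\right)^{2} + \left(6 + 2 \left(3 - \sqrt{3}\right)\right)^{2}\right) + 2406 = \left(2116 + \left(6 + \left(6 - 2 \sqrt{3}\right)\right)^{2}\right) + 2406 = \left(2116 + \left(12 - 2 \sqrt{3}\right)^{2}\right) + 2406 = 4522 + \left(12 - 2 \sqrt{3}\right)^{2}$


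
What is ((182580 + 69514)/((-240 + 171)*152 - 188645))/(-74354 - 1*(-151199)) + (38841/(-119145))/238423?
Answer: -2200161904151/123317212728923499 ≈ -1.7841e-5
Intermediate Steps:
((182580 + 69514)/((-240 + 171)*152 - 188645))/(-74354 - 1*(-151199)) + (38841/(-119145))/238423 = (252094/(-69*152 - 188645))/(-74354 + 151199) + (38841*(-1/119145))*(1/238423) = (252094/(-10488 - 188645))/76845 - 12947/39715*1/238423 = (252094/(-199133))*(1/76845) - 12947/9468969445 = (252094*(-1/199133))*(1/76845) - 12947/9468969445 = -252094/199133*1/76845 - 12947/9468969445 = -252094/15302375385 - 12947/9468969445 = -2200161904151/123317212728923499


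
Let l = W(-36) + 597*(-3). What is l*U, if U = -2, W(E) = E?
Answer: 3654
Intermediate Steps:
l = -1827 (l = -36 + 597*(-3) = -36 - 1791 = -1827)
l*U = -1827*(-2) = 3654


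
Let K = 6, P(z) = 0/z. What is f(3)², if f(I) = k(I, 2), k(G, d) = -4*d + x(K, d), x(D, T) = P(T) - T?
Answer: 100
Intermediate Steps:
P(z) = 0
x(D, T) = -T (x(D, T) = 0 - T = -T)
k(G, d) = -5*d (k(G, d) = -4*d - d = -5*d)
f(I) = -10 (f(I) = -5*2 = -10)
f(3)² = (-10)² = 100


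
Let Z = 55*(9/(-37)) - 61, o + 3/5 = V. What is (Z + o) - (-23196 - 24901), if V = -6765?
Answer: 7632549/185 ≈ 41257.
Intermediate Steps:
o = -33828/5 (o = -⅗ - 6765 = -33828/5 ≈ -6765.6)
Z = -2752/37 (Z = 55*(9*(-1/37)) - 61 = 55*(-9/37) - 61 = -495/37 - 61 = -2752/37 ≈ -74.378)
(Z + o) - (-23196 - 24901) = (-2752/37 - 33828/5) - (-23196 - 24901) = -1265396/185 - 1*(-48097) = -1265396/185 + 48097 = 7632549/185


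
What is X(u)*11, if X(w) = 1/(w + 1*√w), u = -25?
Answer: -11/26 - 11*I/130 ≈ -0.42308 - 0.084615*I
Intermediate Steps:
X(w) = 1/(w + √w)
X(u)*11 = 11/(-25 + √(-25)) = 11/(-25 + 5*I) = ((-25 - 5*I)/650)*11 = 11*(-25 - 5*I)/650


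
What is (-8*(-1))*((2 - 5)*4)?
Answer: -96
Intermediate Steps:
(-8*(-1))*((2 - 5)*4) = 8*(-3*4) = 8*(-12) = -96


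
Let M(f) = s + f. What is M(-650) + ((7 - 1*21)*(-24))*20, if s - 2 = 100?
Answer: 6172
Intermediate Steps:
s = 102 (s = 2 + 100 = 102)
M(f) = 102 + f
M(-650) + ((7 - 1*21)*(-24))*20 = (102 - 650) + ((7 - 1*21)*(-24))*20 = -548 + ((7 - 21)*(-24))*20 = -548 - 14*(-24)*20 = -548 + 336*20 = -548 + 6720 = 6172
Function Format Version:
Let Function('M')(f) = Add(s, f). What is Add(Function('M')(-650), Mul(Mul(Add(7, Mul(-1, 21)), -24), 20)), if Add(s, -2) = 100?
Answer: 6172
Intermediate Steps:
s = 102 (s = Add(2, 100) = 102)
Function('M')(f) = Add(102, f)
Add(Function('M')(-650), Mul(Mul(Add(7, Mul(-1, 21)), -24), 20)) = Add(Add(102, -650), Mul(Mul(Add(7, Mul(-1, 21)), -24), 20)) = Add(-548, Mul(Mul(Add(7, -21), -24), 20)) = Add(-548, Mul(Mul(-14, -24), 20)) = Add(-548, Mul(336, 20)) = Add(-548, 6720) = 6172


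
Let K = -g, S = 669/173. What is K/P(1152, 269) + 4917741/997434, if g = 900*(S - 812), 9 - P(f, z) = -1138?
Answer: 42159753992857/65973942018 ≈ 639.04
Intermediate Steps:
S = 669/173 (S = 669*(1/173) = 669/173 ≈ 3.8671)
P(f, z) = 1147 (P(f, z) = 9 - 1*(-1138) = 9 + 1138 = 1147)
g = -125826300/173 (g = 900*(669/173 - 812) = 900*(-139807/173) = -125826300/173 ≈ -7.2732e+5)
K = 125826300/173 (K = -1*(-125826300/173) = 125826300/173 ≈ 7.2732e+5)
K/P(1152, 269) + 4917741/997434 = (125826300/173)/1147 + 4917741/997434 = (125826300/173)*(1/1147) + 4917741*(1/997434) = 125826300/198431 + 1639247/332478 = 42159753992857/65973942018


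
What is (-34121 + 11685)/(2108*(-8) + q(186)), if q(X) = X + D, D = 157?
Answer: 22436/16521 ≈ 1.3580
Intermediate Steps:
q(X) = 157 + X (q(X) = X + 157 = 157 + X)
(-34121 + 11685)/(2108*(-8) + q(186)) = (-34121 + 11685)/(2108*(-8) + (157 + 186)) = -22436/(-16864 + 343) = -22436/(-16521) = -22436*(-1/16521) = 22436/16521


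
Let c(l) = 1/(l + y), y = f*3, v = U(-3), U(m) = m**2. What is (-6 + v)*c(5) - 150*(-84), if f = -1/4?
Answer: 214212/17 ≈ 12601.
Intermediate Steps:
f = -1/4 (f = -1*1/4 = -1/4 ≈ -0.25000)
v = 9 (v = (-3)**2 = 9)
y = -3/4 (y = -1/4*3 = -3/4 ≈ -0.75000)
c(l) = 1/(-3/4 + l) (c(l) = 1/(l - 3/4) = 1/(-3/4 + l))
(-6 + v)*c(5) - 150*(-84) = (-6 + 9)*(4/(-3 + 4*5)) - 150*(-84) = 3*(4/(-3 + 20)) + 12600 = 3*(4/17) + 12600 = 12/17 + 12600 = 214212/17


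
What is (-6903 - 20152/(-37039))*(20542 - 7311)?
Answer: -3382638320015/37039 ≈ -9.1326e+7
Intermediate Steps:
(-6903 - 20152/(-37039))*(20542 - 7311) = (-6903 - 20152*(-1/37039))*13231 = (-6903 + 20152/37039)*13231 = -255660065/37039*13231 = -3382638320015/37039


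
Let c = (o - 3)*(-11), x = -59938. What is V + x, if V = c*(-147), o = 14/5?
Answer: -301307/5 ≈ -60261.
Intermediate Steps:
o = 14/5 (o = 14*(1/5) = 14/5 ≈ 2.8000)
c = 11/5 (c = (14/5 - 3)*(-11) = -1/5*(-11) = 11/5 ≈ 2.2000)
V = -1617/5 (V = (11/5)*(-147) = -1617/5 ≈ -323.40)
V + x = -1617/5 - 59938 = -301307/5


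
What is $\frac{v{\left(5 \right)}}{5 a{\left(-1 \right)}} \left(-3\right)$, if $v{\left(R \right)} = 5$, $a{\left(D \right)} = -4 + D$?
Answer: $\frac{3}{5} \approx 0.6$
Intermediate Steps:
$\frac{v{\left(5 \right)}}{5 a{\left(-1 \right)}} \left(-3\right) = \frac{5}{5 \left(-4 - 1\right)} \left(-3\right) = \frac{5}{5 \left(-5\right)} \left(-3\right) = \frac{5}{-25} \left(-3\right) = 5 \left(- \frac{1}{25}\right) \left(-3\right) = \left(- \frac{1}{5}\right) \left(-3\right) = \frac{3}{5}$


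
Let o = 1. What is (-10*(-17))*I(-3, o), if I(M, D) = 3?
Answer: 510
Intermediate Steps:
(-10*(-17))*I(-3, o) = -10*(-17)*3 = 170*3 = 510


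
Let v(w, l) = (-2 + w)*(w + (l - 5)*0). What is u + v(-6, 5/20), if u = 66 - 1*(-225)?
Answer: 339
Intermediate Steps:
v(w, l) = w*(-2 + w) (v(w, l) = (-2 + w)*(w + (-5 + l)*0) = (-2 + w)*(w + 0) = (-2 + w)*w = w*(-2 + w))
u = 291 (u = 66 + 225 = 291)
u + v(-6, 5/20) = 291 - 6*(-2 - 6) = 291 - 6*(-8) = 291 + 48 = 339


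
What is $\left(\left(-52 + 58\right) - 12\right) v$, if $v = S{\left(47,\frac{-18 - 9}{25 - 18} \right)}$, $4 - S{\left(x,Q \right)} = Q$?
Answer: $- \frac{330}{7} \approx -47.143$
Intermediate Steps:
$S{\left(x,Q \right)} = 4 - Q$
$v = \frac{55}{7}$ ($v = 4 - \frac{-18 - 9}{25 - 18} = 4 - \frac{-18 - 9}{7} = 4 - \left(-27\right) \frac{1}{7} = 4 - - \frac{27}{7} = 4 + \frac{27}{7} = \frac{55}{7} \approx 7.8571$)
$\left(\left(-52 + 58\right) - 12\right) v = \left(\left(-52 + 58\right) - 12\right) \frac{55}{7} = \left(6 - 12\right) \frac{55}{7} = \left(-6\right) \frac{55}{7} = - \frac{330}{7}$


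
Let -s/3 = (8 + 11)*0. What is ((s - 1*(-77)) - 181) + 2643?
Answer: 2539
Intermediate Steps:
s = 0 (s = -3*(8 + 11)*0 = -57*0 = -3*0 = 0)
((s - 1*(-77)) - 181) + 2643 = ((0 - 1*(-77)) - 181) + 2643 = ((0 + 77) - 181) + 2643 = (77 - 181) + 2643 = -104 + 2643 = 2539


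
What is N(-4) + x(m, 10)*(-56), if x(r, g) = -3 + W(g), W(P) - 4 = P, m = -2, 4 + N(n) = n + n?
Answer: -628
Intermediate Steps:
N(n) = -4 + 2*n (N(n) = -4 + (n + n) = -4 + 2*n)
W(P) = 4 + P
x(r, g) = 1 + g (x(r, g) = -3 + (4 + g) = 1 + g)
N(-4) + x(m, 10)*(-56) = (-4 + 2*(-4)) + (1 + 10)*(-56) = (-4 - 8) + 11*(-56) = -12 - 616 = -628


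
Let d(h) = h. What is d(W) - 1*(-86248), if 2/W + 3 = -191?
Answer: 8366055/97 ≈ 86248.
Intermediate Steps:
W = -1/97 (W = 2/(-3 - 191) = 2/(-194) = 2*(-1/194) = -1/97 ≈ -0.010309)
d(W) - 1*(-86248) = -1/97 - 1*(-86248) = -1/97 + 86248 = 8366055/97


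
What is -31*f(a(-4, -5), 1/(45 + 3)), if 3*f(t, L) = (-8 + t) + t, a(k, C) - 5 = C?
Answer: 248/3 ≈ 82.667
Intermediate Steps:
a(k, C) = 5 + C
f(t, L) = -8/3 + 2*t/3 (f(t, L) = ((-8 + t) + t)/3 = (-8 + 2*t)/3 = -8/3 + 2*t/3)
-31*f(a(-4, -5), 1/(45 + 3)) = -31*(-8/3 + 2*(5 - 5)/3) = -31*(-8/3 + (⅔)*0) = -31*(-8/3 + 0) = -31*(-8/3) = 248/3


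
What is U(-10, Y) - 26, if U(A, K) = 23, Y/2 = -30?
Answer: -3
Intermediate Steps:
Y = -60 (Y = 2*(-30) = -60)
U(-10, Y) - 26 = 23 - 26 = -3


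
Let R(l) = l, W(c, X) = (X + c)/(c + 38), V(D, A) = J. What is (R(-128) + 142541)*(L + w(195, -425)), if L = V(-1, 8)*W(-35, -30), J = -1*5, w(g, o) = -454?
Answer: -49227427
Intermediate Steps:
J = -5
V(D, A) = -5
W(c, X) = (X + c)/(38 + c)
L = 325/3 (L = -5*(-30 - 35)/(38 - 35) = -5*(-65)/3 = -5*(-65/3) = 325/3 ≈ 108.33)
(R(-128) + 142541)*(L + w(195, -425)) = (-128 + 142541)*(325/3 - 454) = 142413*(-1037/3) = -49227427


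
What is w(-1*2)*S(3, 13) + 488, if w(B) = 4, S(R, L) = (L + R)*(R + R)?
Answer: 872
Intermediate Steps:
S(R, L) = 2*R*(L + R) (S(R, L) = (L + R)*(2*R) = 2*R*(L + R))
w(-1*2)*S(3, 13) + 488 = 4*(2*3*(13 + 3)) + 488 = 4*(2*3*16) + 488 = 4*96 + 488 = 384 + 488 = 872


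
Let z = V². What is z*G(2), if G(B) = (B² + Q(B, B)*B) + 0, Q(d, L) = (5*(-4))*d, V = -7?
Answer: -3724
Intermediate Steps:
Q(d, L) = -20*d
G(B) = -19*B² (G(B) = (B² + (-20*B)*B) + 0 = (B² - 20*B²) + 0 = -19*B² + 0 = -19*B²)
z = 49 (z = (-7)² = 49)
z*G(2) = 49*(-19*2²) = 49*(-19*4) = 49*(-76) = -3724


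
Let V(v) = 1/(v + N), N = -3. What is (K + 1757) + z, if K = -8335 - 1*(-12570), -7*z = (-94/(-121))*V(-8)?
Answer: 55827558/9317 ≈ 5992.0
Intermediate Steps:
V(v) = 1/(-3 + v) (V(v) = 1/(v - 3) = 1/(-3 + v))
z = 94/9317 (z = -(-94/(-121))/(7*(-3 - 8)) = -(-94*(-1/121))/(7*(-11)) = -94*(-1)/(847*11) = -⅐*(-94/1331) = 94/9317 ≈ 0.010089)
K = 4235 (K = -8335 + 12570 = 4235)
(K + 1757) + z = (4235 + 1757) + 94/9317 = 5992 + 94/9317 = 55827558/9317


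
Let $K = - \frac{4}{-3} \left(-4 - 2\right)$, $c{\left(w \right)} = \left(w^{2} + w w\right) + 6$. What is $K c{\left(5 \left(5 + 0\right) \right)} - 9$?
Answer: $-10057$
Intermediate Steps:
$c{\left(w \right)} = 6 + 2 w^{2}$ ($c{\left(w \right)} = \left(w^{2} + w^{2}\right) + 6 = 2 w^{2} + 6 = 6 + 2 w^{2}$)
$K = -8$ ($K = \left(-4\right) \left(- \frac{1}{3}\right) \left(-6\right) = \frac{4}{3} \left(-6\right) = -8$)
$K c{\left(5 \left(5 + 0\right) \right)} - 9 = - 8 \left(6 + 2 \left(5 \left(5 + 0\right)\right)^{2}\right) - 9 = - 8 \left(6 + 2 \left(5 \cdot 5\right)^{2}\right) - 9 = - 8 \left(6 + 2 \cdot 25^{2}\right) - 9 = - 8 \left(6 + 2 \cdot 625\right) - 9 = - 8 \left(6 + 1250\right) - 9 = \left(-8\right) 1256 - 9 = -10048 - 9 = -10057$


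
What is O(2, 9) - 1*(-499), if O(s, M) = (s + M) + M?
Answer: 519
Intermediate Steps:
O(s, M) = s + 2*M (O(s, M) = (M + s) + M = s + 2*M)
O(2, 9) - 1*(-499) = (2 + 2*9) - 1*(-499) = (2 + 18) + 499 = 20 + 499 = 519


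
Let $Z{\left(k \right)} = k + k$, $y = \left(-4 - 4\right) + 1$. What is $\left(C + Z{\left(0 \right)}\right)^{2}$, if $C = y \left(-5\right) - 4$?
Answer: $961$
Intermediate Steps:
$y = -7$ ($y = \left(-4 - 4\right) + 1 = -8 + 1 = -7$)
$Z{\left(k \right)} = 2 k$
$C = 31$ ($C = \left(-7\right) \left(-5\right) - 4 = 35 - 4 = 31$)
$\left(C + Z{\left(0 \right)}\right)^{2} = \left(31 + 2 \cdot 0\right)^{2} = \left(31 + 0\right)^{2} = 31^{2} = 961$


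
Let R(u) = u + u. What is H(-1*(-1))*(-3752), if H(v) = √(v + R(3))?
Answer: -3752*√7 ≈ -9926.9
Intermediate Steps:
R(u) = 2*u
H(v) = √(6 + v) (H(v) = √(v + 2*3) = √(v + 6) = √(6 + v))
H(-1*(-1))*(-3752) = √(6 - 1*(-1))*(-3752) = √(6 + 1)*(-3752) = √7*(-3752) = -3752*√7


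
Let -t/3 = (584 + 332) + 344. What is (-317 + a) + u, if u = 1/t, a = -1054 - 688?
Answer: -7783021/3780 ≈ -2059.0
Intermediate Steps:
a = -1742
t = -3780 (t = -3*((584 + 332) + 344) = -3*(916 + 344) = -3*1260 = -3780)
u = -1/3780 (u = 1/(-3780) = -1/3780 ≈ -0.00026455)
(-317 + a) + u = (-317 - 1742) - 1/3780 = -2059 - 1/3780 = -7783021/3780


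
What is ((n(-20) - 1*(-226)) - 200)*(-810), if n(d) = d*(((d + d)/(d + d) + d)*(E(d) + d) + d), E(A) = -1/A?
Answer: 5795550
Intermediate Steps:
n(d) = d*(d + (1 + d)*(d - 1/d)) (n(d) = d*(((d + d)/(d + d) + d)*(-1/d + d) + d) = d*(((2*d)/((2*d)) + d)*(d - 1/d) + d) = d*(((2*d)*(1/(2*d)) + d)*(d - 1/d) + d) = d*((1 + d)*(d - 1/d) + d) = d*(d + (1 + d)*(d - 1/d)))
((n(-20) - 1*(-226)) - 200)*(-810) = (((-1 - 20*(-1 + (-20)² + 2*(-20))) - 1*(-226)) - 200)*(-810) = (((-1 - 20*(-1 + 400 - 40)) + 226) - 200)*(-810) = (((-1 - 20*359) + 226) - 200)*(-810) = (((-1 - 7180) + 226) - 200)*(-810) = ((-7181 + 226) - 200)*(-810) = (-6955 - 200)*(-810) = -7155*(-810) = 5795550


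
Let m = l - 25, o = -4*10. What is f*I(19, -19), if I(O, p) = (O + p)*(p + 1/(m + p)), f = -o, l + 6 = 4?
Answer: 0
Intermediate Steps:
l = -2 (l = -6 + 4 = -2)
o = -40
f = 40 (f = -1*(-40) = 40)
m = -27 (m = -2 - 25 = -27)
I(O, p) = (O + p)*(p + 1/(-27 + p))
f*I(19, -19) = 40*((19 - 19 + (-19)**3 - 27*(-19)**2 + 19*(-19)**2 - 27*19*(-19))/(-27 - 19)) = 40*((19 - 19 - 6859 - 27*361 + 19*361 + 9747)/(-46)) = 40*(-(19 - 19 - 6859 - 9747 + 6859 + 9747)/46) = 40*(-1/46*0) = 40*0 = 0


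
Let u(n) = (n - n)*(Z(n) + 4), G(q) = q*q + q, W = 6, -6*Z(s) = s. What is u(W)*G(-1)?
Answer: 0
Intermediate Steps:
Z(s) = -s/6
G(q) = q + q**2 (G(q) = q**2 + q = q + q**2)
u(n) = 0 (u(n) = (n - n)*(-n/6 + 4) = 0*(4 - n/6) = 0)
u(W)*G(-1) = 0*(-(1 - 1)) = 0*(-1*0) = 0*0 = 0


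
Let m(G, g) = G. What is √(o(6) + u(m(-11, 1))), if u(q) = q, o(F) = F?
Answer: I*√5 ≈ 2.2361*I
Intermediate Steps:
√(o(6) + u(m(-11, 1))) = √(6 - 11) = √(-5) = I*√5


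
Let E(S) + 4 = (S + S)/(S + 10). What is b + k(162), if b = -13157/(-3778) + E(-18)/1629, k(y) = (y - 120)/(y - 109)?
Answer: 697259615/163090593 ≈ 4.2753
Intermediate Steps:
k(y) = (-120 + y)/(-109 + y)
E(S) = -4 + 2*S/(10 + S) (E(S) = -4 + (S + S)/(S + 10) = -4 + (2*S)/(10 + S) = -4 + 2*S/(10 + S))
b = 10717321/3077181 (b = -13157/(-3778) + (2*(-20 - 1*(-18))/(10 - 18))/1629 = -13157*(-1/3778) + (2*(-20 + 18)/(-8))*(1/1629) = 13157/3778 + (2*(-⅛)*(-2))*(1/1629) = 13157/3778 + (½)*(1/1629) = 13157/3778 + 1/3258 = 10717321/3077181 ≈ 3.4828)
b + k(162) = 10717321/3077181 + (-120 + 162)/(-109 + 162) = 10717321/3077181 + 42/53 = 697259615/163090593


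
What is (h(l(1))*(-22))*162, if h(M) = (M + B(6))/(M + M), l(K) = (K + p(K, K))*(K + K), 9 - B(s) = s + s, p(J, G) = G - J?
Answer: 891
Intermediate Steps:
B(s) = 9 - 2*s (B(s) = 9 - (s + s) = 9 - 2*s)
l(K) = 2*K² (l(K) = (K + (K - K))*(K + K) = (K + 0)*(2*K) = K*(2*K) = 2*K²)
h(M) = (-3 + M)/(2*M) (h(M) = (M + (9 - 2*6))/(M + M) = (M + (9 - 12))/((2*M)) = (M - 3)*(1/(2*M)) = (-3 + M)*(1/(2*M)) = (-3 + M)/(2*M))
(h(l(1))*(-22))*162 = (((-3 + 2*1²)/(2*((2*1²))))*(-22))*162 = (((-3 + 2*1)/(2*((2*1))))*(-22))*162 = (((½)*(-3 + 2)/2)*(-22))*162 = (((½)*(½)*(-1))*(-22))*162 = -¼*(-22)*162 = (11/2)*162 = 891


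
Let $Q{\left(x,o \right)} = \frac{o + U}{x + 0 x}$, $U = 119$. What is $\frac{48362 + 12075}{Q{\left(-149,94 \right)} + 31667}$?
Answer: $\frac{9005113}{4718170} \approx 1.9086$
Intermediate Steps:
$Q{\left(x,o \right)} = \frac{119 + o}{x}$ ($Q{\left(x,o \right)} = \frac{o + 119}{x + 0 x} = \frac{119 + o}{x + 0} = \frac{119 + o}{x}$)
$\frac{48362 + 12075}{Q{\left(-149,94 \right)} + 31667} = \frac{48362 + 12075}{\frac{119 + 94}{-149} + 31667} = \frac{60437}{\left(- \frac{1}{149}\right) 213 + 31667} = \frac{60437}{- \frac{213}{149} + 31667} = \frac{60437}{\frac{4718170}{149}} = 60437 \cdot \frac{149}{4718170} = \frac{9005113}{4718170}$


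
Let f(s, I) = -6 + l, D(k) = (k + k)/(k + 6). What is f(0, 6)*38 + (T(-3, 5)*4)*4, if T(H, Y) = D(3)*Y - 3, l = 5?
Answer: -98/3 ≈ -32.667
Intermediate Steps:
D(k) = 2*k/(6 + k) (D(k) = (2*k)/(6 + k) = 2*k/(6 + k))
T(H, Y) = -3 + 2*Y/3 (T(H, Y) = (2*3/(6 + 3))*Y - 3 = (2*3/9)*Y - 3 = (2*3*(⅑))*Y - 3 = 2*Y/3 - 3 = -3 + 2*Y/3)
f(s, I) = -1 (f(s, I) = -6 + 5 = -1)
f(0, 6)*38 + (T(-3, 5)*4)*4 = -1*38 + ((-3 + (⅔)*5)*4)*4 = -38 + ((-3 + 10/3)*4)*4 = -38 + ((⅓)*4)*4 = -38 + (4/3)*4 = -38 + 16/3 = -98/3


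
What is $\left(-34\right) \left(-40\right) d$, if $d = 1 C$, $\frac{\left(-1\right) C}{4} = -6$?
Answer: $32640$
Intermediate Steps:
$C = 24$ ($C = \left(-4\right) \left(-6\right) = 24$)
$d = 24$ ($d = 1 \cdot 24 = 24$)
$\left(-34\right) \left(-40\right) d = \left(-34\right) \left(-40\right) 24 = 1360 \cdot 24 = 32640$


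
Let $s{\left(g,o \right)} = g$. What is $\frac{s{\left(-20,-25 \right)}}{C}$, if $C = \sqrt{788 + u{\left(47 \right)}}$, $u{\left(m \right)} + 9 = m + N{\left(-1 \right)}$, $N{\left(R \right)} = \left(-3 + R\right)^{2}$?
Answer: $- \frac{10 \sqrt{842}}{421} \approx -0.68925$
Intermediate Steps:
$u{\left(m \right)} = 7 + m$ ($u{\left(m \right)} = -9 + \left(m + \left(-3 - 1\right)^{2}\right) = -9 + \left(m + \left(-4\right)^{2}\right) = -9 + \left(m + 16\right) = -9 + \left(16 + m\right) = 7 + m$)
$C = \sqrt{842}$ ($C = \sqrt{788 + \left(7 + 47\right)} = \sqrt{788 + 54} = \sqrt{842} \approx 29.017$)
$\frac{s{\left(-20,-25 \right)}}{C} = - \frac{20}{\sqrt{842}} = - 20 \frac{\sqrt{842}}{842} = - \frac{10 \sqrt{842}}{421}$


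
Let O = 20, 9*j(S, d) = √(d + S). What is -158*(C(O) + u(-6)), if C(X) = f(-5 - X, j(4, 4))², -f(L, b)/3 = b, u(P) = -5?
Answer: 5846/9 ≈ 649.56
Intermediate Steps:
j(S, d) = √(S + d)/9 (j(S, d) = √(d + S)/9 = √(S + d)/9)
f(L, b) = -3*b
C(X) = 8/9 (C(X) = (-√(4 + 4)/3)² = (-√8/3)² = (-2*√2/3)² = 8/9)
-158*(C(O) + u(-6)) = -158*(8/9 - 5) = -158*(-37/9) = 5846/9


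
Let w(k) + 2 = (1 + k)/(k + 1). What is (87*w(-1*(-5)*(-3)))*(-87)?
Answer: 7569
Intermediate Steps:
w(k) = -1 (w(k) = -2 + (1 + k)/(k + 1) = -2 + (1 + k)/(1 + k) = -2 + 1 = -1)
(87*w(-1*(-5)*(-3)))*(-87) = (87*(-1))*(-87) = -87*(-87) = 7569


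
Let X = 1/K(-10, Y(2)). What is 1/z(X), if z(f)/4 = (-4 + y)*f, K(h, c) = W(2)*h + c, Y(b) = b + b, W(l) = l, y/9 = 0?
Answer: 1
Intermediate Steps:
y = 0 (y = 9*0 = 0)
Y(b) = 2*b
K(h, c) = c + 2*h (K(h, c) = 2*h + c = c + 2*h)
X = -1/16 (X = 1/(2*2 + 2*(-10)) = 1/(4 - 20) = 1/(-16) = -1/16 ≈ -0.062500)
z(f) = -16*f (z(f) = 4*((-4 + 0)*f) = 4*(-4*f) = -16*f)
1/z(X) = 1/(-16*(-1/16)) = 1/1 = 1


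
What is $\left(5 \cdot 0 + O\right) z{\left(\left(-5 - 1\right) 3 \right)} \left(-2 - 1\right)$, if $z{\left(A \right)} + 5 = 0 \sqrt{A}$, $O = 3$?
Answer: $45$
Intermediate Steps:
$z{\left(A \right)} = -5$ ($z{\left(A \right)} = -5 + 0 \sqrt{A} = -5 + 0 = -5$)
$\left(5 \cdot 0 + O\right) z{\left(\left(-5 - 1\right) 3 \right)} \left(-2 - 1\right) = \left(5 \cdot 0 + 3\right) \left(-5\right) \left(-2 - 1\right) = \left(0 + 3\right) \left(-5\right) \left(-3\right) = 3 \left(-5\right) \left(-3\right) = \left(-15\right) \left(-3\right) = 45$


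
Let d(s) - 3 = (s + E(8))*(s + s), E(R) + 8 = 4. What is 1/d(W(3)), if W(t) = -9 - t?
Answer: 1/387 ≈ 0.0025840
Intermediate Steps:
E(R) = -4 (E(R) = -8 + 4 = -4)
d(s) = 3 + 2*s*(-4 + s) (d(s) = 3 + (s - 4)*(s + s) = 3 + (-4 + s)*(2*s) = 3 + 2*s*(-4 + s))
1/d(W(3)) = 1/(3 - 8*(-9 - 1*3) + 2*(-9 - 1*3)²) = 1/(3 - 8*(-9 - 3) + 2*(-9 - 3)²) = 1/(3 - 8*(-12) + 2*(-12)²) = 1/(3 + 96 + 2*144) = 1/(3 + 96 + 288) = 1/387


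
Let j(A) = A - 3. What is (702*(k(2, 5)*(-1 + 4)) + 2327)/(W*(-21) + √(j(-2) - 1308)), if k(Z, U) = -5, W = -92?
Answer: -15848196/3733937 + 8203*I*√1313/3733937 ≈ -4.2444 + 0.079605*I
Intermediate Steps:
j(A) = -3 + A
(702*(k(2, 5)*(-1 + 4)) + 2327)/(W*(-21) + √(j(-2) - 1308)) = (702*(-5*(-1 + 4)) + 2327)/(-92*(-21) + √((-3 - 2) - 1308)) = (702*(-5*3) + 2327)/(1932 + √(-5 - 1308)) = (702*(-15) + 2327)/(1932 + √(-1313)) = (-10530 + 2327)/(1932 + I*√1313) = -8203/(1932 + I*√1313)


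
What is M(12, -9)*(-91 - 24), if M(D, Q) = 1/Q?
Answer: 115/9 ≈ 12.778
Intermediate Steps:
M(12, -9)*(-91 - 24) = (-91 - 24)/(-9) = -1/9*(-115) = 115/9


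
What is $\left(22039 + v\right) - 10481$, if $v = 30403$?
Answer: $41961$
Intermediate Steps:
$\left(22039 + v\right) - 10481 = \left(22039 + 30403\right) - 10481 = 52442 - 10481 = 41961$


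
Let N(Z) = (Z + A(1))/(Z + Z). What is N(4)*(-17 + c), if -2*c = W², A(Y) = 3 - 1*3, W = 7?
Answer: -83/4 ≈ -20.750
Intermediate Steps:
A(Y) = 0 (A(Y) = 3 - 3 = 0)
N(Z) = ½ (N(Z) = (Z + 0)/(Z + Z) = Z/((2*Z)) = Z*(1/(2*Z)) = ½)
c = -49/2 (c = -½*7² = -½*49 = -49/2 ≈ -24.500)
N(4)*(-17 + c) = (-17 - 49/2)/2 = (½)*(-83/2) = -83/4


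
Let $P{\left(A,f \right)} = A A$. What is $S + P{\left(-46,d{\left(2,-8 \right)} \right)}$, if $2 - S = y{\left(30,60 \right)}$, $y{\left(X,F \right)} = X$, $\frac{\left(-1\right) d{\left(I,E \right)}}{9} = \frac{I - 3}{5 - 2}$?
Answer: $2088$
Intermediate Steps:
$d{\left(I,E \right)} = 9 - 3 I$ ($d{\left(I,E \right)} = - 9 \frac{I - 3}{5 - 2} = - 9 \frac{-3 + I}{3} = - 9 \left(-3 + I\right) \frac{1}{3} = - 9 \left(-1 + \frac{I}{3}\right) = 9 - 3 I$)
$P{\left(A,f \right)} = A^{2}$
$S = -28$ ($S = 2 - 30 = -28$)
$S + P{\left(-46,d{\left(2,-8 \right)} \right)} = -28 + \left(-46\right)^{2} = -28 + 2116 = 2088$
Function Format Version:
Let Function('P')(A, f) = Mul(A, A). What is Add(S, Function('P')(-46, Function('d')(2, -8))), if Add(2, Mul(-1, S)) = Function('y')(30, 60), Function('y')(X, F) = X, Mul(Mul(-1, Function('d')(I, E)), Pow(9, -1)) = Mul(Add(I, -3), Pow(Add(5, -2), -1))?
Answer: 2088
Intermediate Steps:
Function('d')(I, E) = Add(9, Mul(-3, I)) (Function('d')(I, E) = Mul(-9, Mul(Add(I, -3), Pow(Add(5, -2), -1))) = Mul(-9, Mul(Add(-3, I), Pow(3, -1))) = Mul(-9, Mul(Add(-3, I), Rational(1, 3))) = Mul(-9, Add(-1, Mul(Rational(1, 3), I))) = Add(9, Mul(-3, I)))
Function('P')(A, f) = Pow(A, 2)
S = -28 (S = Add(2, Mul(-1, 30)) = Add(2, -30) = -28)
Add(S, Function('P')(-46, Function('d')(2, -8))) = Add(-28, Pow(-46, 2)) = Add(-28, 2116) = 2088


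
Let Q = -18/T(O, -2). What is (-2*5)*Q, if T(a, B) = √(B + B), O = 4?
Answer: -90*I ≈ -90.0*I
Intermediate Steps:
T(a, B) = √2*√B (T(a, B) = √(2*B) = √2*√B)
Q = 9*I (Q = -18*(-I/2) = -(-9)*I = 9*I ≈ 9.0*I)
(-2*5)*Q = (-2*5)*(9*I) = -90*I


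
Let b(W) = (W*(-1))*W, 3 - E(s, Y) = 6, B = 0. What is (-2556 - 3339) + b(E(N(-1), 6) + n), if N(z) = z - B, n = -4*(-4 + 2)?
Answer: -5920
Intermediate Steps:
n = 8 (n = -4*(-2) = 8)
N(z) = z (N(z) = z - 1*0 = z + 0 = z)
E(s, Y) = -3 (E(s, Y) = 3 - 1*6 = 3 - 6 = -3)
b(W) = -W² (b(W) = (-W)*W = -W²)
(-2556 - 3339) + b(E(N(-1), 6) + n) = (-2556 - 3339) - (-3 + 8)² = -5895 - 1*5² = -5895 - 1*25 = -5895 - 25 = -5920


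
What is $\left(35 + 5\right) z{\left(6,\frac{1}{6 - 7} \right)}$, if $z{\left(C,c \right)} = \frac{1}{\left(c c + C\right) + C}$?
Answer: $\frac{40}{13} \approx 3.0769$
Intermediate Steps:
$z{\left(C,c \right)} = \frac{1}{c^{2} + 2 C}$ ($z{\left(C,c \right)} = \frac{1}{\left(c^{2} + C\right) + C} = \frac{1}{\left(C + c^{2}\right) + C} = \frac{1}{c^{2} + 2 C}$)
$\left(35 + 5\right) z{\left(6,\frac{1}{6 - 7} \right)} = \frac{35 + 5}{\left(\frac{1}{6 - 7}\right)^{2} + 2 \cdot 6} = \frac{40}{\left(\frac{1}{-1}\right)^{2} + 12} = \frac{40}{\left(-1\right)^{2} + 12} = \frac{40}{1 + 12} = \frac{40}{13}$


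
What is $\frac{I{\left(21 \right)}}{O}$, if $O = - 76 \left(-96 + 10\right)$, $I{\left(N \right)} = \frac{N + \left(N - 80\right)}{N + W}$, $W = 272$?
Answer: $- \frac{1}{50396} \approx -1.9843 \cdot 10^{-5}$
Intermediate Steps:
$I{\left(N \right)} = \frac{-80 + 2 N}{272 + N}$ ($I{\left(N \right)} = \frac{N + \left(N - 80\right)}{N + 272} = \frac{N + \left(N - 80\right)}{272 + N} = \frac{N + \left(-80 + N\right)}{272 + N} = \frac{-80 + 2 N}{272 + N}$)
$O = 6536$ ($O = \left(-76\right) \left(-86\right) = 6536$)
$\frac{I{\left(21 \right)}}{O} = \frac{2 \frac{1}{272 + 21} \left(-40 + 21\right)}{6536} = 2 \cdot \frac{1}{293} \left(-19\right) \frac{1}{6536} = \left(- \frac{38}{293}\right) \frac{1}{6536} = - \frac{1}{50396}$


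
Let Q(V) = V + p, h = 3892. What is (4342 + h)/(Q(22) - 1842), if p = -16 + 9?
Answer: -8234/1827 ≈ -4.5068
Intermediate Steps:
p = -7
Q(V) = -7 + V (Q(V) = V - 7 = -7 + V)
(4342 + h)/(Q(22) - 1842) = (4342 + 3892)/((-7 + 22) - 1842) = 8234/(15 - 1842) = 8234/(-1827) = 8234*(-1/1827) = -8234/1827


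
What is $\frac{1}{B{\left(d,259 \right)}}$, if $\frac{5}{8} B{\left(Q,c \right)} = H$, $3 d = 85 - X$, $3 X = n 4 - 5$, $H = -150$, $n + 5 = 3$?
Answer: $- \frac{1}{240} \approx -0.0041667$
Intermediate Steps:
$n = -2$ ($n = -5 + 3 = -2$)
$X = - \frac{13}{3}$ ($X = \frac{\left(-2\right) 4 - 5}{3} = \frac{-8 - 5}{3} = \frac{1}{3} \left(-13\right) = - \frac{13}{3} \approx -4.3333$)
$d = \frac{268}{9}$ ($d = \frac{85 - - \frac{13}{3}}{3} = \frac{85 + \frac{13}{3}}{3} = \frac{1}{3} \cdot \frac{268}{3} = \frac{268}{9} \approx 29.778$)
$B{\left(Q,c \right)} = -240$ ($B{\left(Q,c \right)} = \frac{8}{5} \left(-150\right) = -240$)
$\frac{1}{B{\left(d,259 \right)}} = \frac{1}{-240} = - \frac{1}{240}$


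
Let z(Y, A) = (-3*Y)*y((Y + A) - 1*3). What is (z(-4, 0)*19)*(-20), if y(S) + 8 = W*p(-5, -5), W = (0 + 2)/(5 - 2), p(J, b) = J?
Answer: 51680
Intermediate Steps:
W = 2/3 ≈ 0.66667
y(S) = -34/3 (y(S) = -8 + (2/3)*(-5) = -8 - 10/3 = -34/3)
z(Y, A) = 34*Y (z(Y, A) = -3*Y*(-34/3) = 34*Y)
(z(-4, 0)*19)*(-20) = ((34*(-4))*19)*(-20) = -136*19*(-20) = -2584*(-20) = 51680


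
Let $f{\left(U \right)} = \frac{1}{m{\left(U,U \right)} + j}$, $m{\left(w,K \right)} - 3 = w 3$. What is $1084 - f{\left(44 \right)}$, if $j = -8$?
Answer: $\frac{137667}{127} \approx 1084.0$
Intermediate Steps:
$m{\left(w,K \right)} = 3 + 3 w$ ($m{\left(w,K \right)} = 3 + w 3 = 3 + 3 w$)
$f{\left(U \right)} = \frac{1}{-5 + 3 U}$ ($f{\left(U \right)} = \frac{1}{\left(3 + 3 U\right) - 8} = \frac{1}{-5 + 3 U}$)
$1084 - f{\left(44 \right)} = 1084 - \frac{1}{-5 + 3 \cdot 44} = 1084 - \frac{1}{-5 + 132} = 1084 - \frac{1}{127} = \frac{137667}{127}$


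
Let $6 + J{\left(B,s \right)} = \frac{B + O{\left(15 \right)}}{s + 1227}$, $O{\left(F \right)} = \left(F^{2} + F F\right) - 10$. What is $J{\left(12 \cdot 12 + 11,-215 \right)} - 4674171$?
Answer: $- \frac{4730266529}{1012} \approx -4.6742 \cdot 10^{6}$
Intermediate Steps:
$O{\left(F \right)} = -10 + 2 F^{2}$ ($O{\left(F \right)} = \left(F^{2} + F^{2}\right) - 10 = 2 F^{2} - 10 = -10 + 2 F^{2}$)
$J{\left(B,s \right)} = -6 + \frac{440 + B}{1227 + s}$ ($J{\left(B,s \right)} = -6 + \frac{B - \left(10 - 2 \cdot 15^{2}\right)}{s + 1227} = -6 + \frac{B + \left(-10 + 2 \cdot 225\right)}{1227 + s} = -6 + \frac{B + \left(-10 + 450\right)}{1227 + s} = -6 + \frac{B + 440}{1227 + s} = -6 + \frac{440 + B}{1227 + s}$)
$J{\left(12 \cdot 12 + 11,-215 \right)} - 4674171 = \frac{-6922 + \left(12 \cdot 12 + 11\right) - -1290}{1227 - 215} - 4674171 = \frac{-6922 + \left(144 + 11\right) + 1290}{1012} - 4674171 = \frac{-6922 + 155 + 1290}{1012} - 4674171 = \frac{1}{1012} \left(-5477\right) - 4674171 = - \frac{5477}{1012} - 4674171 = - \frac{4730266529}{1012}$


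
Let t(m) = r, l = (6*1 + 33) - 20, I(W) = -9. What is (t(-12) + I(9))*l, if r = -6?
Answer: -285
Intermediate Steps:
l = 19 (l = (6 + 33) - 20 = 39 - 20 = 19)
t(m) = -6
(t(-12) + I(9))*l = (-6 - 9)*19 = -15*19 = -285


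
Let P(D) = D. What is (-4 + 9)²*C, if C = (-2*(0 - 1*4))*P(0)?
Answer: 0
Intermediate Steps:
C = 0 (C = -2*(0 - 1*4)*0 = -2*(0 - 4)*0 = -2*(-4)*0 = 8*0 = 0)
(-4 + 9)²*C = (-4 + 9)²*0 = 5²*0 = 25*0 = 0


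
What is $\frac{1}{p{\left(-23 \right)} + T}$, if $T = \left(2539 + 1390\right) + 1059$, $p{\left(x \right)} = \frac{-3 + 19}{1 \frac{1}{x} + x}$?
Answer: $\frac{265}{1321636} \approx 0.00020051$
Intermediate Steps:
$p{\left(x \right)} = \frac{16}{x + \frac{1}{x}}$ ($p{\left(x \right)} = \frac{16}{\frac{1}{x} + x} = \frac{16}{x + \frac{1}{x}}$)
$T = 4988$ ($T = 3929 + 1059 = 4988$)
$\frac{1}{p{\left(-23 \right)} + T} = \frac{1}{16 \left(-23\right) \frac{1}{1 + \left(-23\right)^{2}} + 4988} = \frac{1}{16 \left(-23\right) \frac{1}{1 + 529} + 4988} = \frac{1}{16 \left(-23\right) \frac{1}{530} + 4988} = \frac{1}{- \frac{184}{265} + 4988} = \frac{1}{\frac{1321636}{265}} = \frac{265}{1321636}$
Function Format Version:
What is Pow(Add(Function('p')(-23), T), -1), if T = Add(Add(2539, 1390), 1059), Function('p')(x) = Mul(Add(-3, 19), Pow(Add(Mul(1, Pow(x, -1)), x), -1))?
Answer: Rational(265, 1321636) ≈ 0.00020051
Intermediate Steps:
Function('p')(x) = Mul(16, Pow(Add(x, Pow(x, -1)), -1)) (Function('p')(x) = Mul(16, Pow(Add(Pow(x, -1), x), -1)) = Mul(16, Pow(Add(x, Pow(x, -1)), -1)))
T = 4988 (T = Add(3929, 1059) = 4988)
Pow(Add(Function('p')(-23), T), -1) = Pow(Add(Mul(16, -23, Pow(Add(1, Pow(-23, 2)), -1)), 4988), -1) = Pow(Add(Mul(16, -23, Pow(Add(1, 529), -1)), 4988), -1) = Pow(Add(Mul(16, -23, Pow(530, -1)), 4988), -1) = Pow(Add(Mul(16, -23, Rational(1, 530)), 4988), -1) = Pow(Add(Rational(-184, 265), 4988), -1) = Pow(Rational(1321636, 265), -1) = Rational(265, 1321636)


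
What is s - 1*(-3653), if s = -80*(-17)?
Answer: 5013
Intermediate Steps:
s = 1360
s - 1*(-3653) = 1360 - 1*(-3653) = 1360 + 3653 = 5013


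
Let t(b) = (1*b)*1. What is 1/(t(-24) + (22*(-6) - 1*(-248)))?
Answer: 1/92 ≈ 0.010870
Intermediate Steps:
t(b) = b (t(b) = b*1 = b)
1/(t(-24) + (22*(-6) - 1*(-248))) = 1/(-24 + (22*(-6) - 1*(-248))) = 1/(-24 + (-132 + 248)) = 1/(-24 + 116) = 1/92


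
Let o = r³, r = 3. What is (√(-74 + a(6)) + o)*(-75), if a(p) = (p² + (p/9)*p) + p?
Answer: -2025 - 150*I*√7 ≈ -2025.0 - 396.86*I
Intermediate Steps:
a(p) = p + 10*p²/9 (a(p) = (p² + (p*(⅑))*p) + p = (p² + (p/9)*p) + p = (p² + p²/9) + p = 10*p²/9 + p = p + 10*p²/9)
o = 27 (o = 3³ = 27)
(√(-74 + a(6)) + o)*(-75) = (√(-74 + (⅑)*6*(9 + 10*6)) + 27)*(-75) = (√(-74 + (⅑)*6*(9 + 60)) + 27)*(-75) = (√(-74 + (⅑)*6*69) + 27)*(-75) = (√(-74 + 46) + 27)*(-75) = (√(-28) + 27)*(-75) = (2*I*√7 + 27)*(-75) = (27 + 2*I*√7)*(-75) = -2025 - 150*I*√7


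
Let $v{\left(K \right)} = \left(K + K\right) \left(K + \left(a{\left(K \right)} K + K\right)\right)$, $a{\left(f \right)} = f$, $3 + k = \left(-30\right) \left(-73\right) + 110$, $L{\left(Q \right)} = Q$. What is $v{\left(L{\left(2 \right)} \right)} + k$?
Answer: $2329$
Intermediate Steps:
$k = 2297$ ($k = -3 + \left(\left(-30\right) \left(-73\right) + 110\right) = -3 + \left(2190 + 110\right) = -3 + 2300 = 2297$)
$v{\left(K \right)} = 2 K \left(K^{2} + 2 K\right)$ ($v{\left(K \right)} = \left(K + K\right) \left(K + \left(K K + K\right)\right) = 2 K \left(K + \left(K^{2} + K\right)\right) = 2 K \left(K + \left(K + K^{2}\right)\right) = 2 K \left(K^{2} + 2 K\right)$)
$v{\left(L{\left(2 \right)} \right)} + k = 2 \cdot 2^{2} \left(2 + 2\right) + 2297 = 2 \cdot 4 \cdot 4 + 2297 = 32 + 2297 = 2329$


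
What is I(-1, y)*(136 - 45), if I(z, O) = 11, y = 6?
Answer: 1001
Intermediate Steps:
I(-1, y)*(136 - 45) = 11*(136 - 45) = 11*91 = 1001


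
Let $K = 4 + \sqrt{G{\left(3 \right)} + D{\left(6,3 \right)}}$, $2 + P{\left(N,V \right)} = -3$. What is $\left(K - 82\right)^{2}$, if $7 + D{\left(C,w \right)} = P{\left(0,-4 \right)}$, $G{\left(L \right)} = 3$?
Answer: $6075 - 468 i \approx 6075.0 - 468.0 i$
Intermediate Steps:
$P{\left(N,V \right)} = -5$ ($P{\left(N,V \right)} = -2 - 3 = -5$)
$D{\left(C,w \right)} = -12$ ($D{\left(C,w \right)} = -7 - 5 = -12$)
$K = 4 + 3 i$ ($K = 4 + \sqrt{3 - 12} = 4 + \sqrt{-9} = 4 + 3 i \approx 4.0 + 3.0 i$)
$\left(K - 82\right)^{2} = \left(\left(4 + 3 i\right) - 82\right)^{2} = \left(-78 + 3 i\right)^{2}$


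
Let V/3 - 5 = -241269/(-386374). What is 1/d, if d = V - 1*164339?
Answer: -386374/63489797369 ≈ -6.0856e-6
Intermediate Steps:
V = 6519417/386374 (V = 15 + 3*(-241269/(-386374)) = 15 + 3*(-241269*(-1/386374)) = 15 + 3*(241269/386374) = 15 + 723807/386374 = 6519417/386374 ≈ 16.873)
d = -63489797369/386374 (d = 6519417/386374 - 1*164339 = 6519417/386374 - 164339 = -63489797369/386374 ≈ -1.6432e+5)
1/d = 1/(-63489797369/386374) = -386374/63489797369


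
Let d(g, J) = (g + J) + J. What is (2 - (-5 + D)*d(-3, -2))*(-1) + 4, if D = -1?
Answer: 44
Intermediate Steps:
d(g, J) = g + 2*J (d(g, J) = (J + g) + J = g + 2*J)
(2 - (-5 + D)*d(-3, -2))*(-1) + 4 = (2 - (-5 - 1)*(-3 + 2*(-2)))*(-1) + 4 = (2 - (-6)*(-3 - 4))*(-1) + 4 = (2 - (-6)*(-7))*(-1) + 4 = (2 - 1*42)*(-1) + 4 = (2 - 42)*(-1) + 4 = -40*(-1) + 4 = 40 + 4 = 44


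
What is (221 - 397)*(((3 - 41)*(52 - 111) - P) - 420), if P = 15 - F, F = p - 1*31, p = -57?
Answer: -302544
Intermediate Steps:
F = -88 (F = -57 - 1*31 = -57 - 31 = -88)
P = 103 (P = 15 - 1*(-88) = 15 + 88 = 103)
(221 - 397)*(((3 - 41)*(52 - 111) - P) - 420) = (221 - 397)*(((3 - 41)*(52 - 111) - 1*103) - 420) = -176*((-38*(-59) - 103) - 420) = -176*((2242 - 103) - 420) = -176*(2139 - 420) = -176*1719 = -302544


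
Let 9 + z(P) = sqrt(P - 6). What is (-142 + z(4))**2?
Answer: (151 - I*sqrt(2))**2 ≈ 22799.0 - 427.1*I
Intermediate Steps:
z(P) = -9 + sqrt(-6 + P) (z(P) = -9 + sqrt(P - 6) = -9 + sqrt(-6 + P))
(-142 + z(4))**2 = (-142 + (-9 + sqrt(-6 + 4)))**2 = (-142 + (-9 + sqrt(-2)))**2 = (-142 + (-9 + I*sqrt(2)))**2 = (-151 + I*sqrt(2))**2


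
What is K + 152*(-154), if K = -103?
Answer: -23511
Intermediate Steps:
K + 152*(-154) = -103 + 152*(-154) = -103 - 23408 = -23511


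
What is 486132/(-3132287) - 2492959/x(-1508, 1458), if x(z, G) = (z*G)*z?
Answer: -1619620781960417/10385364770168544 ≈ -0.15595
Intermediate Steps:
x(z, G) = G*z² (x(z, G) = (G*z)*z = G*z²)
486132/(-3132287) - 2492959/x(-1508, 1458) = 486132/(-3132287) - 2492959/(1458*(-1508)²) = 486132*(-1/3132287) - 2492959/(1458*2274064) = -486132/3132287 - 2492959/3315585312 = -1619620781960417/10385364770168544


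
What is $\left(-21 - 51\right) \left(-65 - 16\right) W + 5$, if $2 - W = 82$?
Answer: $-466555$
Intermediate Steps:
$W = -80$ ($W = 2 - 82 = -80$)
$\left(-21 - 51\right) \left(-65 - 16\right) W + 5 = \left(-21 - 51\right) \left(-65 - 16\right) \left(-80\right) + 5 = \left(-72\right) \left(-81\right) \left(-80\right) + 5 = 5832 \left(-80\right) + 5 = -466560 + 5 = -466555$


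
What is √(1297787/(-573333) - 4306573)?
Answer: 2*I*√353904373476950367/573333 ≈ 2075.2*I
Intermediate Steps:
√(1297787/(-573333) - 4306573) = √(1297787*(-1/573333) - 4306573) = √(-1297787/573333 - 4306573) = √(-2469101715596/573333) = 2*I*√353904373476950367/573333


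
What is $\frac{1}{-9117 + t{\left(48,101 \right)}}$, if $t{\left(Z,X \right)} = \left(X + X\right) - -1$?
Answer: $- \frac{1}{8914} \approx -0.00011218$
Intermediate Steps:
$t{\left(Z,X \right)} = 1 + 2 X$ ($t{\left(Z,X \right)} = 2 X + 1 = 1 + 2 X$)
$\frac{1}{-9117 + t{\left(48,101 \right)}} = \frac{1}{-9117 + \left(1 + 2 \cdot 101\right)} = \frac{1}{-9117 + \left(1 + 202\right)} = \frac{1}{-9117 + 203} = \frac{1}{-8914} = - \frac{1}{8914}$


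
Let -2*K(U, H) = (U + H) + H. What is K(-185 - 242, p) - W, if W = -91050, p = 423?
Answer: 181681/2 ≈ 90841.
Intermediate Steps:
K(U, H) = -H - U/2 (K(U, H) = -((U + H) + H)/2 = -((H + U) + H)/2 = -(U + 2*H)/2 = -H - U/2)
K(-185 - 242, p) - W = (-1*423 - (-185 - 242)/2) - 1*(-91050) = (-423 - ½*(-427)) + 91050 = (-423 + 427/2) + 91050 = -419/2 + 91050 = 181681/2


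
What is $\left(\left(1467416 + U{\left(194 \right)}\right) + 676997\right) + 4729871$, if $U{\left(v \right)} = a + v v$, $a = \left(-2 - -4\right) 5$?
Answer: $6911930$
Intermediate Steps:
$a = 10$ ($a = \left(-2 + 4\right) 5 = 2 \cdot 5 = 10$)
$U{\left(v \right)} = 10 + v^{2}$ ($U{\left(v \right)} = 10 + v v = 10 + v^{2}$)
$\left(\left(1467416 + U{\left(194 \right)}\right) + 676997\right) + 4729871 = \left(\left(1467416 + \left(10 + 194^{2}\right)\right) + 676997\right) + 4729871 = \left(\left(1467416 + \left(10 + 37636\right)\right) + 676997\right) + 4729871 = \left(\left(1467416 + 37646\right) + 676997\right) + 4729871 = \left(1505062 + 676997\right) + 4729871 = 2182059 + 4729871 = 6911930$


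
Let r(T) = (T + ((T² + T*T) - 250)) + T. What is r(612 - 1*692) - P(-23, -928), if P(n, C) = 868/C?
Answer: 2874697/232 ≈ 12391.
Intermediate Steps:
r(T) = -250 + 2*T + 2*T² (r(T) = (T + ((T² + T²) - 250)) + T = (T + (2*T² - 250)) + T = (T + (-250 + 2*T²)) + T = (-250 + T + 2*T²) + T = -250 + 2*T + 2*T²)
r(612 - 1*692) - P(-23, -928) = (-250 + 2*(612 - 1*692) + 2*(612 - 1*692)²) - 868/(-928) = (-250 + 2*(612 - 692) + 2*(612 - 692)²) - 868*(-1)/928 = (-250 + 2*(-80) + 2*(-80)²) - 1*(-217/232) = (-250 - 160 + 2*6400) + 217/232 = (-250 - 160 + 12800) + 217/232 = 12390 + 217/232 = 2874697/232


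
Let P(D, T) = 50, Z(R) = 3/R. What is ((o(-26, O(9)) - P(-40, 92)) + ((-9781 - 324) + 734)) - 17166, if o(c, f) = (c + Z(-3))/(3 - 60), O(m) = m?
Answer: -505144/19 ≈ -26587.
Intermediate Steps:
o(c, f) = 1/57 - c/57 (o(c, f) = (c + 3/(-3))/(3 - 60) = (c + 3*(-1/3))/(-57) = (c - 1)*(-1/57) = (-1 + c)*(-1/57) = 1/57 - c/57)
((o(-26, O(9)) - P(-40, 92)) + ((-9781 - 324) + 734)) - 17166 = (((1/57 - 1/57*(-26)) - 1*50) + ((-9781 - 324) + 734)) - 17166 = (((1/57 + 26/57) - 50) + (-10105 + 734)) - 17166 = ((9/19 - 50) - 9371) - 17166 = (-941/19 - 9371) - 17166 = -178990/19 - 17166 = -505144/19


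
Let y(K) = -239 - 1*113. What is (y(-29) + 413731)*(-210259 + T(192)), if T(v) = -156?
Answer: -86981142285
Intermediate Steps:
y(K) = -352 (y(K) = -239 - 113 = -352)
(y(-29) + 413731)*(-210259 + T(192)) = (-352 + 413731)*(-210259 - 156) = 413379*(-210415) = -86981142285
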